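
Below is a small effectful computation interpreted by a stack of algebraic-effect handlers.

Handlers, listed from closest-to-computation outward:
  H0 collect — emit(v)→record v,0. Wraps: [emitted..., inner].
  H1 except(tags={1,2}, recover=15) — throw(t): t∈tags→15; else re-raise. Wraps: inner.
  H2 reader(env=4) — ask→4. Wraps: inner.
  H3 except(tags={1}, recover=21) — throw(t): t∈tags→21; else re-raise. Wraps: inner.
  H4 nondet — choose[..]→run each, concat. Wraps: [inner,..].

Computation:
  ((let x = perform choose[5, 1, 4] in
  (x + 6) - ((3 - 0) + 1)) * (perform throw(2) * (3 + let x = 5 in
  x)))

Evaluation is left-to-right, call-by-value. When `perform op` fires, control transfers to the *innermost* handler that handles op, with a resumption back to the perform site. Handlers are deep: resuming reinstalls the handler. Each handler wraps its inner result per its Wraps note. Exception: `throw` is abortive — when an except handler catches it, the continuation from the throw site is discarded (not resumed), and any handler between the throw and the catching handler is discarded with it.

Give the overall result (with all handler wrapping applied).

Answer: [15, 15, 15]

Evaluation trace:
choose[5, 1, 4] @ H4
  branch[0] choose=5:
    throw(2) @ H1 caught ⇒ 15
    H2 returns 15
    H3 returns 15
    H4 returns [15]
  branch[1] choose=1:
    throw(2) @ H1 caught ⇒ 15
    H2 returns 15
    H3 returns 15
    H4 returns [15]
  branch[2] choose=4:
    throw(2) @ H1 caught ⇒ 15
    H2 returns 15
    H3 returns 15
    H4 returns [15]
= [15, 15, 15]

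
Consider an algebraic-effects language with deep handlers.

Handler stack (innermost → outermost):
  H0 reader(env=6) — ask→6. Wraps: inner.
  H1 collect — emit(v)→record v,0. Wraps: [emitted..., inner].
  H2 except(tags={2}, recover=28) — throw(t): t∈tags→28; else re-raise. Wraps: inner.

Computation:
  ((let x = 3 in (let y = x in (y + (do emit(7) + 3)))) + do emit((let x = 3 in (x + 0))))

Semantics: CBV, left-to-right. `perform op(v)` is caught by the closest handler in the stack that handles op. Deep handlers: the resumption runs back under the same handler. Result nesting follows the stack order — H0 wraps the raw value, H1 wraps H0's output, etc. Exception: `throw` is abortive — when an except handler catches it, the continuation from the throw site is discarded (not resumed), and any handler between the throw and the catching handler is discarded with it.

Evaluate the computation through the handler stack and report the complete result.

Step-by-step:
emit(7) @ H1 ⇒ out+=7
emit(3) @ H1 ⇒ out+=3
H0 returns 6
H1 returns [7, 3, 6]
H2 returns [7, 3, 6]
= [7, 3, 6]

Answer: [7, 3, 6]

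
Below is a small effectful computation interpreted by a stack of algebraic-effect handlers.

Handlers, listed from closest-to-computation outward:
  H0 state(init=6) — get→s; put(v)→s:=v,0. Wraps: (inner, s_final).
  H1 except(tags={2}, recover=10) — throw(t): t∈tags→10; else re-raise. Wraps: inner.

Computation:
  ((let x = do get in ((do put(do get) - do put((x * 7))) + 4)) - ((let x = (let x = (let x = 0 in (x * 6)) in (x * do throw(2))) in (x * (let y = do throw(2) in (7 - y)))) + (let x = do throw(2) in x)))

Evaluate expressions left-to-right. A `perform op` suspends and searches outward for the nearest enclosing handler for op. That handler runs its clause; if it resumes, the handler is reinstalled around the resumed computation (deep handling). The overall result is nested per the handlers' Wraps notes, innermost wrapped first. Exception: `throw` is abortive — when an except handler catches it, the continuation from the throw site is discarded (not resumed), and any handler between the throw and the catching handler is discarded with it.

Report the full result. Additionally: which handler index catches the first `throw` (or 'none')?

Answer: 10 ; first throw caught by: H1

Working:
get @ H0 ⇒ 6
get @ H0 ⇒ 6
put(6) @ H0 ⇒ s:=6
put(42) @ H0 ⇒ s:=42
throw(2) @ H1 caught ⇒ 10
= 10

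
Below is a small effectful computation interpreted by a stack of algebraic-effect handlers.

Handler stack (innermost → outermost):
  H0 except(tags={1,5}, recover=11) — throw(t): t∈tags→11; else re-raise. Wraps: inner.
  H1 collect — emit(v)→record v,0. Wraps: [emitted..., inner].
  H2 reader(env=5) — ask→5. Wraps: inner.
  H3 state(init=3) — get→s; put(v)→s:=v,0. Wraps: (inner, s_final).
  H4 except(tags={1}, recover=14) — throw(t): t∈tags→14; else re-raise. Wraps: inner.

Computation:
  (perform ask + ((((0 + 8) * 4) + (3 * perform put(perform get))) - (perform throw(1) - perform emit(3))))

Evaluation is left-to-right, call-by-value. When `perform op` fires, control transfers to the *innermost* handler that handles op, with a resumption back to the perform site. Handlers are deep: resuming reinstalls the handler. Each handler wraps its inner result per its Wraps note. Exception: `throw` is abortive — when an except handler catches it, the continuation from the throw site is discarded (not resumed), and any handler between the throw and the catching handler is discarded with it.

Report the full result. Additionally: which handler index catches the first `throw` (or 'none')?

Answer: ([11], 3) ; first throw caught by: H0

Working:
ask @ H2 ⇒ 5
get @ H3 ⇒ 3
put(3) @ H3 ⇒ s:=3
throw(1) @ H0 caught ⇒ 11
H1 returns [11]
H2 returns [11]
H3 returns ([11], 3)
H4 returns ([11], 3)
= ([11], 3)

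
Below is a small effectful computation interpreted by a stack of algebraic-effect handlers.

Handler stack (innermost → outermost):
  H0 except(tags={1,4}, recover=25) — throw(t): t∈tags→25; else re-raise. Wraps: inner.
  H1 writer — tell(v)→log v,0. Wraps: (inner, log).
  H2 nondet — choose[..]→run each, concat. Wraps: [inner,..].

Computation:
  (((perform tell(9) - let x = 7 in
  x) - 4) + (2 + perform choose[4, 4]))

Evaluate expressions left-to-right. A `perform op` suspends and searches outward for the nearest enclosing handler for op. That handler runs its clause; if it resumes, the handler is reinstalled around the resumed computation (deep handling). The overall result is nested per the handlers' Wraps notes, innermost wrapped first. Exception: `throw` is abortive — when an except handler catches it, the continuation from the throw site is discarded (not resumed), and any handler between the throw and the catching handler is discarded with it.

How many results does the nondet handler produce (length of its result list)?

Answer: 2

Step-by-step:
tell(9) @ H1 ⇒ log+=9
choose[4, 4] @ H2
  branch[0] choose=4:
    H0 returns -5
    H1 returns (-5, (9))
    H2 returns [(-5, (9))]
  branch[1] choose=4:
    H0 returns -5
    H1 returns (-5, (9))
    H2 returns [(-5, (9))]
= [(-5, (9)), (-5, (9))]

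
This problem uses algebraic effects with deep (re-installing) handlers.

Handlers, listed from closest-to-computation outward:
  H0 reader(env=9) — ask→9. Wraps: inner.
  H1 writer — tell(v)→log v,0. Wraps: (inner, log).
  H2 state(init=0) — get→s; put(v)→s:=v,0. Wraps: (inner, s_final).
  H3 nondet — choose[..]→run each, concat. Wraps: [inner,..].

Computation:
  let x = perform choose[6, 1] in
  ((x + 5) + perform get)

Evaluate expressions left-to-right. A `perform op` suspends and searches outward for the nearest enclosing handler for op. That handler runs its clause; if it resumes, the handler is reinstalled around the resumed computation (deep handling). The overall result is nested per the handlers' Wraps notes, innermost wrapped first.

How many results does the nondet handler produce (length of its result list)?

Answer: 2

Evaluation trace:
choose[6, 1] @ H3
  branch[0] choose=6:
    get @ H2 ⇒ 0
    H0 returns 11
    H1 returns (11, ())
    H2 returns ((11, ()), 0)
    H3 returns [((11, ()), 0)]
  branch[1] choose=1:
    get @ H2 ⇒ 0
    H0 returns 6
    H1 returns (6, ())
    H2 returns ((6, ()), 0)
    H3 returns [((6, ()), 0)]
= [((11, ()), 0), ((6, ()), 0)]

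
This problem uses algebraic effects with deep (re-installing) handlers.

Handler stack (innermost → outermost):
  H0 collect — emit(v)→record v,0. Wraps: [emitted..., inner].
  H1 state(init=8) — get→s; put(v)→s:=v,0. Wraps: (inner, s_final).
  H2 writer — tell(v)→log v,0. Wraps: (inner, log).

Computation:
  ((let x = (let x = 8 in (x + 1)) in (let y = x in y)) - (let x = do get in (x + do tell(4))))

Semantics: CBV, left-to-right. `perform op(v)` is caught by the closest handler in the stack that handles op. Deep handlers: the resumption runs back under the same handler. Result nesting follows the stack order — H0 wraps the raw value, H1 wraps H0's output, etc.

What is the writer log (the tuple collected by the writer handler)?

Working:
get @ H1 ⇒ 8
tell(4) @ H2 ⇒ log+=4
H0 returns [1]
H1 returns ([1], 8)
H2 returns (([1], 8), (4))
= (([1], 8), (4))

Answer: (4)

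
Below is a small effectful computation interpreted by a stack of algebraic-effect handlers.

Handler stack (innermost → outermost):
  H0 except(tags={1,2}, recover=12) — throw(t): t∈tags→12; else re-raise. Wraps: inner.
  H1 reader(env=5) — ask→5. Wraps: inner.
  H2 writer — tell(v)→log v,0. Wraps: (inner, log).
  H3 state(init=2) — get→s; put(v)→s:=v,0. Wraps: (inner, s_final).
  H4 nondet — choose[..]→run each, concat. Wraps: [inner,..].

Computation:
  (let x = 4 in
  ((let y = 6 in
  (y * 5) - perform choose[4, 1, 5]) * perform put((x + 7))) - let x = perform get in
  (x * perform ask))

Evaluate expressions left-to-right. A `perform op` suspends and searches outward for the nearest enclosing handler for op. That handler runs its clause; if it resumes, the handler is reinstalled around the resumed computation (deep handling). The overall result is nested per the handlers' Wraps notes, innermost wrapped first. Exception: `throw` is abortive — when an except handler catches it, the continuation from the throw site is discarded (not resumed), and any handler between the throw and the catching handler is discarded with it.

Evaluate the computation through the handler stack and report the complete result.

Answer: [((-55, ()), 11), ((-55, ()), 11), ((-55, ()), 11)]

Working:
choose[4, 1, 5] @ H4
  branch[0] choose=4:
    put(11) @ H3 ⇒ s:=11
    get @ H3 ⇒ 11
    ask @ H1 ⇒ 5
    H0 returns -55
    H1 returns -55
    H2 returns (-55, ())
    H3 returns ((-55, ()), 11)
    H4 returns [((-55, ()), 11)]
  branch[1] choose=1:
    put(11) @ H3 ⇒ s:=11
    get @ H3 ⇒ 11
    ask @ H1 ⇒ 5
    H0 returns -55
    H1 returns -55
    H2 returns (-55, ())
    H3 returns ((-55, ()), 11)
    H4 returns [((-55, ()), 11)]
  branch[2] choose=5:
    put(11) @ H3 ⇒ s:=11
    get @ H3 ⇒ 11
    ask @ H1 ⇒ 5
    H0 returns -55
    H1 returns -55
    H2 returns (-55, ())
    H3 returns ((-55, ()), 11)
    H4 returns [((-55, ()), 11)]
= [((-55, ()), 11), ((-55, ()), 11), ((-55, ()), 11)]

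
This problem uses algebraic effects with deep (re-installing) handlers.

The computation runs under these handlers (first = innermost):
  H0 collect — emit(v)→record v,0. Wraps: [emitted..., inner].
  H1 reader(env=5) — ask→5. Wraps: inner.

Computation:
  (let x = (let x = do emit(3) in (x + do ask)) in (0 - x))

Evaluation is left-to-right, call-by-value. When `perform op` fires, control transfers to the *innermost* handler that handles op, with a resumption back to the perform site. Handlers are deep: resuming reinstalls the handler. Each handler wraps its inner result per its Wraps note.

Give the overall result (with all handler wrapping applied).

Answer: [3, -5]

Working:
emit(3) @ H0 ⇒ out+=3
ask @ H1 ⇒ 5
H0 returns [3, -5]
H1 returns [3, -5]
= [3, -5]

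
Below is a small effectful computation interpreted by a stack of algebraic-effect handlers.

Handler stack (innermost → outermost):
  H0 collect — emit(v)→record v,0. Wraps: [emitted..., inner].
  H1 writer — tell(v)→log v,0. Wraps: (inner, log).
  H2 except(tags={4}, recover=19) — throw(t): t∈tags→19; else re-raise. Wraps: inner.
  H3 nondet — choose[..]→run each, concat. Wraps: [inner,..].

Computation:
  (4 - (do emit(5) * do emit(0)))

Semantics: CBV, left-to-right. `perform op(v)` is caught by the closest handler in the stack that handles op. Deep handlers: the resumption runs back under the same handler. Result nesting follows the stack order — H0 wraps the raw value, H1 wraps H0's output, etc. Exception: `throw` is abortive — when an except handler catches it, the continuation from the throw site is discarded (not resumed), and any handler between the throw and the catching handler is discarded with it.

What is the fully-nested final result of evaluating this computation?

Answer: [([5, 0, 4], ())]

Evaluation trace:
emit(5) @ H0 ⇒ out+=5
emit(0) @ H0 ⇒ out+=0
H0 returns [5, 0, 4]
H1 returns ([5, 0, 4], ())
H2 returns ([5, 0, 4], ())
H3 returns [([5, 0, 4], ())]
= [([5, 0, 4], ())]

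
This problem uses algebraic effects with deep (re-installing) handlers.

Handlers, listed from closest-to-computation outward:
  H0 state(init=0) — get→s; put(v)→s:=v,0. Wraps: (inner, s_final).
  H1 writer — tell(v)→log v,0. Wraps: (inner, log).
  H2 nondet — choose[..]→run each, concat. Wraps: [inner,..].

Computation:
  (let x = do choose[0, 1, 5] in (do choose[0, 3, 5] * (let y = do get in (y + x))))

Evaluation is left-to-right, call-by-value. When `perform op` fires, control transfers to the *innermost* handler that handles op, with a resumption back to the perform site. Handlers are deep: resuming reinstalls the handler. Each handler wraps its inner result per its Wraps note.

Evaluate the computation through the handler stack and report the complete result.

Answer: [((0, 0), ()), ((0, 0), ()), ((0, 0), ()), ((0, 0), ()), ((3, 0), ()), ((5, 0), ()), ((0, 0), ()), ((15, 0), ()), ((25, 0), ())]

Step-by-step:
choose[0, 1, 5] @ H2
  branch[0] choose=0:
    choose[0, 3, 5] @ H2
      branch[0] choose=0:
        get @ H0 ⇒ 0
        H0 returns (0, 0)
        H1 returns ((0, 0), ())
        H2 returns [((0, 0), ())]
      branch[1] choose=3:
        get @ H0 ⇒ 0
        H0 returns (0, 0)
        H1 returns ((0, 0), ())
        H2 returns [((0, 0), ())]
      branch[2] choose=5:
        get @ H0 ⇒ 0
        H0 returns (0, 0)
        H1 returns ((0, 0), ())
        H2 returns [((0, 0), ())]
  branch[1] choose=1:
    choose[0, 3, 5] @ H2
      branch[0] choose=0:
        get @ H0 ⇒ 0
        H0 returns (0, 0)
        H1 returns ((0, 0), ())
        H2 returns [((0, 0), ())]
      branch[1] choose=3:
        get @ H0 ⇒ 0
        H0 returns (3, 0)
        H1 returns ((3, 0), ())
        H2 returns [((3, 0), ())]
      branch[2] choose=5:
        get @ H0 ⇒ 0
        H0 returns (5, 0)
        H1 returns ((5, 0), ())
        H2 returns [((5, 0), ())]
  branch[2] choose=5:
    choose[0, 3, 5] @ H2
      branch[0] choose=0:
        get @ H0 ⇒ 0
        H0 returns (0, 0)
        H1 returns ((0, 0), ())
        H2 returns [((0, 0), ())]
      branch[1] choose=3:
        get @ H0 ⇒ 0
        H0 returns (15, 0)
        H1 returns ((15, 0), ())
        H2 returns [((15, 0), ())]
      branch[2] choose=5:
        get @ H0 ⇒ 0
        H0 returns (25, 0)
        H1 returns ((25, 0), ())
        H2 returns [((25, 0), ())]
= [((0, 0), ()), ((0, 0), ()), ((0, 0), ()), ((0, 0), ()), ((3, 0), ()), ((5, 0), ()), ((0, 0), ()), ((15, 0), ()), ((25, 0), ())]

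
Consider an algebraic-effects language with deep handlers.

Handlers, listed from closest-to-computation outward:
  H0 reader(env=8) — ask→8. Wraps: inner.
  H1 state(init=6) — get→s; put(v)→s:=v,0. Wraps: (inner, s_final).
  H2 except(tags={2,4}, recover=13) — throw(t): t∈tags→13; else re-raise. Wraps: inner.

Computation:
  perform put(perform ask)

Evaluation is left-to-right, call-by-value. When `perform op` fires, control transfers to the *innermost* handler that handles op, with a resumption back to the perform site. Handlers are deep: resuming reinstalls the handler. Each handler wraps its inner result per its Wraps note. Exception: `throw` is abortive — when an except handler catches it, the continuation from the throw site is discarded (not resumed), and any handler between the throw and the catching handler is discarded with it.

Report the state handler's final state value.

Working:
ask @ H0 ⇒ 8
put(8) @ H1 ⇒ s:=8
H0 returns 0
H1 returns (0, 8)
H2 returns (0, 8)
= (0, 8)

Answer: 8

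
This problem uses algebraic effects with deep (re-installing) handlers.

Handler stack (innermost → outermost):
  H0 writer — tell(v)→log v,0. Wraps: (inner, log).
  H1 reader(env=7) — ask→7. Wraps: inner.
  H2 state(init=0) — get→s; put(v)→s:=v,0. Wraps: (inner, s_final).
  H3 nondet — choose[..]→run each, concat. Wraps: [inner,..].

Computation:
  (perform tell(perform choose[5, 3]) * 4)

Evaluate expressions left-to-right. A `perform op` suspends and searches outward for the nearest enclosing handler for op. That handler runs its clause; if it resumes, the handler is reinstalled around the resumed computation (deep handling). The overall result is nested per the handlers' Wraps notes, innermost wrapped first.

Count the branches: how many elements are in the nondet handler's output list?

Working:
choose[5, 3] @ H3
  branch[0] choose=5:
    tell(5) @ H0 ⇒ log+=5
    H0 returns (0, (5))
    H1 returns (0, (5))
    H2 returns ((0, (5)), 0)
    H3 returns [((0, (5)), 0)]
  branch[1] choose=3:
    tell(3) @ H0 ⇒ log+=3
    H0 returns (0, (3))
    H1 returns (0, (3))
    H2 returns ((0, (3)), 0)
    H3 returns [((0, (3)), 0)]
= [((0, (5)), 0), ((0, (3)), 0)]

Answer: 2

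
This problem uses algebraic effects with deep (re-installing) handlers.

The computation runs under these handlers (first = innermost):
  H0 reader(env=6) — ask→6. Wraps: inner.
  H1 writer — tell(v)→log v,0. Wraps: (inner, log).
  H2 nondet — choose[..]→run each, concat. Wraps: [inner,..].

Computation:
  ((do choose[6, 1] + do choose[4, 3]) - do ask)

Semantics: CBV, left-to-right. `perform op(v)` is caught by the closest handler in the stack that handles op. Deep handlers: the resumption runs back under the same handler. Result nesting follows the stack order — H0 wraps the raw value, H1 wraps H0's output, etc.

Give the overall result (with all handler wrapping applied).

Answer: [(4, ()), (3, ()), (-1, ()), (-2, ())]

Step-by-step:
choose[6, 1] @ H2
  branch[0] choose=6:
    choose[4, 3] @ H2
      branch[0] choose=4:
        ask @ H0 ⇒ 6
        H0 returns 4
        H1 returns (4, ())
        H2 returns [(4, ())]
      branch[1] choose=3:
        ask @ H0 ⇒ 6
        H0 returns 3
        H1 returns (3, ())
        H2 returns [(3, ())]
  branch[1] choose=1:
    choose[4, 3] @ H2
      branch[0] choose=4:
        ask @ H0 ⇒ 6
        H0 returns -1
        H1 returns (-1, ())
        H2 returns [(-1, ())]
      branch[1] choose=3:
        ask @ H0 ⇒ 6
        H0 returns -2
        H1 returns (-2, ())
        H2 returns [(-2, ())]
= [(4, ()), (3, ()), (-1, ()), (-2, ())]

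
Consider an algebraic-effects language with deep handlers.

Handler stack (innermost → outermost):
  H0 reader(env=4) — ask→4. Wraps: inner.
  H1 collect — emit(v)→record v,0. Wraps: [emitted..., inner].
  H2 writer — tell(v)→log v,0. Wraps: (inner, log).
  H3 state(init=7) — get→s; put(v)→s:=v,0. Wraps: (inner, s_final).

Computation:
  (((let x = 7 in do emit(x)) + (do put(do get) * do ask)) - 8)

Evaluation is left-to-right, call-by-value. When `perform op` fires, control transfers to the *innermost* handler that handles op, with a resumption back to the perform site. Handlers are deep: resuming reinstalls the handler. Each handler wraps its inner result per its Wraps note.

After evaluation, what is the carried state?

Working:
emit(7) @ H1 ⇒ out+=7
get @ H3 ⇒ 7
put(7) @ H3 ⇒ s:=7
ask @ H0 ⇒ 4
H0 returns -8
H1 returns [7, -8]
H2 returns ([7, -8], ())
H3 returns (([7, -8], ()), 7)
= (([7, -8], ()), 7)

Answer: 7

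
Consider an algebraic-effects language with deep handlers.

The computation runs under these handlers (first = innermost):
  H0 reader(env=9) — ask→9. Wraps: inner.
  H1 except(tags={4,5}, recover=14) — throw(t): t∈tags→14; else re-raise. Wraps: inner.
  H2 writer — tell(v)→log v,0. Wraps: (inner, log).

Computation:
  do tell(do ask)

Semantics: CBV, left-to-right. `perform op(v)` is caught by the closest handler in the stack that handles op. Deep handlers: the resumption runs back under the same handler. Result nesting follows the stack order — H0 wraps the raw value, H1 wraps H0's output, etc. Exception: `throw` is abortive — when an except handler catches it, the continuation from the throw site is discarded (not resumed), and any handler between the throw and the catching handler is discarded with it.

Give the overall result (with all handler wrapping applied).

Step-by-step:
ask @ H0 ⇒ 9
tell(9) @ H2 ⇒ log+=9
H0 returns 0
H1 returns 0
H2 returns (0, (9))
= (0, (9))

Answer: (0, (9))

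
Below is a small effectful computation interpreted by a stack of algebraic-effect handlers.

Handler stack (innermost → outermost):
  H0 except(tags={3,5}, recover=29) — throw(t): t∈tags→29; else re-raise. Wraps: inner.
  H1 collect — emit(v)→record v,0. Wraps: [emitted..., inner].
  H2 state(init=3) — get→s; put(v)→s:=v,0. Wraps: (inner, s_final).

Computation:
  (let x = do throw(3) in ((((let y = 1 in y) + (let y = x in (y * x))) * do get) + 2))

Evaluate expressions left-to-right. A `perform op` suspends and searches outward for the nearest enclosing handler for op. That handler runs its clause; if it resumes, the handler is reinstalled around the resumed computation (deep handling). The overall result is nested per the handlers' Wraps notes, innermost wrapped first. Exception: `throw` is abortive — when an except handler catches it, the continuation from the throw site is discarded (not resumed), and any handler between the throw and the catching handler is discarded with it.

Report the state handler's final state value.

Working:
throw(3) @ H0 caught ⇒ 29
H1 returns [29]
H2 returns ([29], 3)
= ([29], 3)

Answer: 3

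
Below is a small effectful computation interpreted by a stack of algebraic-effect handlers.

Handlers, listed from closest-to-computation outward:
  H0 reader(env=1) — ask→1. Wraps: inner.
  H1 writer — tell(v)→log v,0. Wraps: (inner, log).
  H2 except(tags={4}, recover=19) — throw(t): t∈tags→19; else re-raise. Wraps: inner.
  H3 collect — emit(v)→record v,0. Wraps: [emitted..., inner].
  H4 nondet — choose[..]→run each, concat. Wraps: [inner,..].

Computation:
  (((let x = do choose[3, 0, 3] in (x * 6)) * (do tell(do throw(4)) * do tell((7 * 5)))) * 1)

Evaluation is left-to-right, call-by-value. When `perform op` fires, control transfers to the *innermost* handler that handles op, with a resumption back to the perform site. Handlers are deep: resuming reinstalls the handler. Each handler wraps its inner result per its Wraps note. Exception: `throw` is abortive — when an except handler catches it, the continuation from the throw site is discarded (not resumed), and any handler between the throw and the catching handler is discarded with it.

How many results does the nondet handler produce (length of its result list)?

Answer: 3

Working:
choose[3, 0, 3] @ H4
  branch[0] choose=3:
    throw(4) @ H2 caught ⇒ 19
    H3 returns [19]
    H4 returns [[19]]
  branch[1] choose=0:
    throw(4) @ H2 caught ⇒ 19
    H3 returns [19]
    H4 returns [[19]]
  branch[2] choose=3:
    throw(4) @ H2 caught ⇒ 19
    H3 returns [19]
    H4 returns [[19]]
= [[19], [19], [19]]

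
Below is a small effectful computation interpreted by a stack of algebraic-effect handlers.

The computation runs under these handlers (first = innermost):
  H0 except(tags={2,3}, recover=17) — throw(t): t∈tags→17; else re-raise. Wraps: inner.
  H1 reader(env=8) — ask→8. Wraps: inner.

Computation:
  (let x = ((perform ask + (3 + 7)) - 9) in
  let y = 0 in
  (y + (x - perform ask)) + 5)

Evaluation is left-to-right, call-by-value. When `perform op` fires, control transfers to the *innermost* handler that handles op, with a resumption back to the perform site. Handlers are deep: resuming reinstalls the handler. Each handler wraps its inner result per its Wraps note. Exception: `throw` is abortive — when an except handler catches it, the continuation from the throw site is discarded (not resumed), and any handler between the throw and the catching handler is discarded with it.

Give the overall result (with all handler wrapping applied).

Step-by-step:
ask @ H1 ⇒ 8
ask @ H1 ⇒ 8
H0 returns 6
H1 returns 6
= 6

Answer: 6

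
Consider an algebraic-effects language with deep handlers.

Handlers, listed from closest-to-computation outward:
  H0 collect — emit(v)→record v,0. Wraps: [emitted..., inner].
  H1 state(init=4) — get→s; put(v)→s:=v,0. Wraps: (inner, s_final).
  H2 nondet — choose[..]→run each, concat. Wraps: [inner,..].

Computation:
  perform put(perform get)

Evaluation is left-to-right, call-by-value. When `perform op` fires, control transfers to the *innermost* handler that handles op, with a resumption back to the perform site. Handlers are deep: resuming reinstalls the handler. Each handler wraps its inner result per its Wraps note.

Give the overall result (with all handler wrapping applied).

Evaluation trace:
get @ H1 ⇒ 4
put(4) @ H1 ⇒ s:=4
H0 returns [0]
H1 returns ([0], 4)
H2 returns [([0], 4)]
= [([0], 4)]

Answer: [([0], 4)]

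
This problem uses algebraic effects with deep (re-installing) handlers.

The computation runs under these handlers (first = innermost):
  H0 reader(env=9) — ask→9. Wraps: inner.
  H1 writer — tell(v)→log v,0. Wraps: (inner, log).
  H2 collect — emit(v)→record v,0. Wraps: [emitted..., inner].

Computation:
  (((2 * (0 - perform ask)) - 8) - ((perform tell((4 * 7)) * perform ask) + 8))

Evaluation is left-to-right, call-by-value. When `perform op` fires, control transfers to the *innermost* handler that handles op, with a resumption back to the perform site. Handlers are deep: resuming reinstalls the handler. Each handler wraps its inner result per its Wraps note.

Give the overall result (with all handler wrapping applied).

Answer: [(-34, (28))]

Working:
ask @ H0 ⇒ 9
tell(28) @ H1 ⇒ log+=28
ask @ H0 ⇒ 9
H0 returns -34
H1 returns (-34, (28))
H2 returns [(-34, (28))]
= [(-34, (28))]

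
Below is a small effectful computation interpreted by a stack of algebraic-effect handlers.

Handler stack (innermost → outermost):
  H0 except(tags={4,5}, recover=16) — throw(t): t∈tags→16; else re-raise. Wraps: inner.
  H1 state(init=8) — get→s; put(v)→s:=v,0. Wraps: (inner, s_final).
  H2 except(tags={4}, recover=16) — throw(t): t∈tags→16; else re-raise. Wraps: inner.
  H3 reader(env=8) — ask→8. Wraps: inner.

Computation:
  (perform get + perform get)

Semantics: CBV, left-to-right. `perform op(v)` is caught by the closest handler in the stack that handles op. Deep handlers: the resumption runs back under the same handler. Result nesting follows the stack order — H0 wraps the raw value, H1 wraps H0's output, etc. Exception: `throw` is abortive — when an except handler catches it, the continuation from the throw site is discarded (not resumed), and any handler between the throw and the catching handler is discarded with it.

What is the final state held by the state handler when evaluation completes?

Answer: 8

Working:
get @ H1 ⇒ 8
get @ H1 ⇒ 8
H0 returns 16
H1 returns (16, 8)
H2 returns (16, 8)
H3 returns (16, 8)
= (16, 8)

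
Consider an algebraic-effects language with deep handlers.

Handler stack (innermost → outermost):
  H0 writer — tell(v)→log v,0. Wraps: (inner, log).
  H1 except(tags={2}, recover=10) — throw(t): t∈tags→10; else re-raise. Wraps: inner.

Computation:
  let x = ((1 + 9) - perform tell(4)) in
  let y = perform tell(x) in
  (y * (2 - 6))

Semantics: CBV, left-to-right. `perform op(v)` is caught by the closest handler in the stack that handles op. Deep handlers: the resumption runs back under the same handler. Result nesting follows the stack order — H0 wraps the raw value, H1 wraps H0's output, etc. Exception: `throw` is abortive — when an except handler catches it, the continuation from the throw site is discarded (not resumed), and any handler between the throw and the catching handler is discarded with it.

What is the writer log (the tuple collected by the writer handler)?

Step-by-step:
tell(4) @ H0 ⇒ log+=4
tell(10) @ H0 ⇒ log+=10
H0 returns (0, (4, 10))
H1 returns (0, (4, 10))
= (0, (4, 10))

Answer: (4, 10)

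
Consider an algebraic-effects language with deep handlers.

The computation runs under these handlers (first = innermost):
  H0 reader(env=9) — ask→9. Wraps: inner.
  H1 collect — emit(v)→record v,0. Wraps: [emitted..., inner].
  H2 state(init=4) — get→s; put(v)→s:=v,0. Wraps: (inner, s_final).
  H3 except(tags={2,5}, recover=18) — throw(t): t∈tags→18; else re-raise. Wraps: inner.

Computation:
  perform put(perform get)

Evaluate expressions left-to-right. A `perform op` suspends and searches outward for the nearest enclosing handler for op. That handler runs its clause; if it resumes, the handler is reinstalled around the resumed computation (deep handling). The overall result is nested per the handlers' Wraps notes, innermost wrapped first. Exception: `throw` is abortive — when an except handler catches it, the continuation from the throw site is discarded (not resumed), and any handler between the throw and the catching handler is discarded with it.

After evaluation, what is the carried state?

Answer: 4

Step-by-step:
get @ H2 ⇒ 4
put(4) @ H2 ⇒ s:=4
H0 returns 0
H1 returns [0]
H2 returns ([0], 4)
H3 returns ([0], 4)
= ([0], 4)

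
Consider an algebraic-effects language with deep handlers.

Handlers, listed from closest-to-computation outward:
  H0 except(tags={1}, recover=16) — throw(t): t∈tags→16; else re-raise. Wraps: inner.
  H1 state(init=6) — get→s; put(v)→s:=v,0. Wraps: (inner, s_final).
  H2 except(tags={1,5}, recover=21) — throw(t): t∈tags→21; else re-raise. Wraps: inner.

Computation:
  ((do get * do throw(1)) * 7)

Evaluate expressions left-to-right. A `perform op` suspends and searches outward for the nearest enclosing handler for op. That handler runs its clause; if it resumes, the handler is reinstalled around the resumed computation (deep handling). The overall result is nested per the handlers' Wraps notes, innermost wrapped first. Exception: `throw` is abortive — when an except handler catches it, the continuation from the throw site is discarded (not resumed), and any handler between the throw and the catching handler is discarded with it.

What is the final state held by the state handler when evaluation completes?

Answer: 6

Working:
get @ H1 ⇒ 6
throw(1) @ H0 caught ⇒ 16
H1 returns (16, 6)
H2 returns (16, 6)
= (16, 6)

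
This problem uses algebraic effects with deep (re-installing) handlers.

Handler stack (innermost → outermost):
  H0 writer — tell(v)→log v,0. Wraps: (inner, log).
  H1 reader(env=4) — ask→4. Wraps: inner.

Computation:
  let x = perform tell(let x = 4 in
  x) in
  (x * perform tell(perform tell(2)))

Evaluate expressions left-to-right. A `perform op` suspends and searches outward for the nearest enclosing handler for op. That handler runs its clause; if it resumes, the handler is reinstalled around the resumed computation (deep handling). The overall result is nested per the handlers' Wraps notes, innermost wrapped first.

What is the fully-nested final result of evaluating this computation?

Answer: (0, (4, 2, 0))

Evaluation trace:
tell(4) @ H0 ⇒ log+=4
tell(2) @ H0 ⇒ log+=2
tell(0) @ H0 ⇒ log+=0
H0 returns (0, (4, 2, 0))
H1 returns (0, (4, 2, 0))
= (0, (4, 2, 0))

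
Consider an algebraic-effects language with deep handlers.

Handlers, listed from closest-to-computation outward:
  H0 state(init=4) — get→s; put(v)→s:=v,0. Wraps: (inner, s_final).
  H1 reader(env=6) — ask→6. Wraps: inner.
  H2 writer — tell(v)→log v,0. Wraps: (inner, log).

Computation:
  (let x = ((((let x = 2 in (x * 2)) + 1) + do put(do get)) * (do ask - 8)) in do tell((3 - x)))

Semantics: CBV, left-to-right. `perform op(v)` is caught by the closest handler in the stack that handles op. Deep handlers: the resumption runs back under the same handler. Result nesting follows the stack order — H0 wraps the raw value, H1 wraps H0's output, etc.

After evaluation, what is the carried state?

Answer: 4

Working:
get @ H0 ⇒ 4
put(4) @ H0 ⇒ s:=4
ask @ H1 ⇒ 6
tell(13) @ H2 ⇒ log+=13
H0 returns (0, 4)
H1 returns (0, 4)
H2 returns ((0, 4), (13))
= ((0, 4), (13))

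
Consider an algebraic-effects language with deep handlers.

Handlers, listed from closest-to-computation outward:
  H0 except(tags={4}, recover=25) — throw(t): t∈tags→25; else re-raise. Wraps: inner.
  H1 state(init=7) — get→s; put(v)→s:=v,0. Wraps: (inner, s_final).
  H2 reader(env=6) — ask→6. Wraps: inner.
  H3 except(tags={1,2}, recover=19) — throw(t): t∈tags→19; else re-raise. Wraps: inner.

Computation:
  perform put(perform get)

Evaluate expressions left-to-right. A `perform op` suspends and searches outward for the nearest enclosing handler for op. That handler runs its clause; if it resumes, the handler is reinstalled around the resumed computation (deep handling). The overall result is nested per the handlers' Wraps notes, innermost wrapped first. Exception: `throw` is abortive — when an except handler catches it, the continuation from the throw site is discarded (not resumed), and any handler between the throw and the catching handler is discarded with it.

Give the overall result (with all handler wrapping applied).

Answer: (0, 7)

Evaluation trace:
get @ H1 ⇒ 7
put(7) @ H1 ⇒ s:=7
H0 returns 0
H1 returns (0, 7)
H2 returns (0, 7)
H3 returns (0, 7)
= (0, 7)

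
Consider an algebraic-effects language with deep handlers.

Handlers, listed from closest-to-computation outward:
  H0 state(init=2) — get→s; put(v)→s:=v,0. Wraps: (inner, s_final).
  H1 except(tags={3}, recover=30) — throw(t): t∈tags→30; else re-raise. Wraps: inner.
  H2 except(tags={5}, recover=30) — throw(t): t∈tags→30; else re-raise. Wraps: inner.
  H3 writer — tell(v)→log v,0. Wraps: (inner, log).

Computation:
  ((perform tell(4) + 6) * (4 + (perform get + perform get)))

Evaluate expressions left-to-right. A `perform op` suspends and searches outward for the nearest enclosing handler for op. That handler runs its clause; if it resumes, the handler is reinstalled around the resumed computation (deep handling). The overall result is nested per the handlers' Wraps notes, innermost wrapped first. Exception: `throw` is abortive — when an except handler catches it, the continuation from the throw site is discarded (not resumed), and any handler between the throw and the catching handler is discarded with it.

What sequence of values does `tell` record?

Working:
tell(4) @ H3 ⇒ log+=4
get @ H0 ⇒ 2
get @ H0 ⇒ 2
H0 returns (48, 2)
H1 returns (48, 2)
H2 returns (48, 2)
H3 returns ((48, 2), (4))
= ((48, 2), (4))

Answer: (4)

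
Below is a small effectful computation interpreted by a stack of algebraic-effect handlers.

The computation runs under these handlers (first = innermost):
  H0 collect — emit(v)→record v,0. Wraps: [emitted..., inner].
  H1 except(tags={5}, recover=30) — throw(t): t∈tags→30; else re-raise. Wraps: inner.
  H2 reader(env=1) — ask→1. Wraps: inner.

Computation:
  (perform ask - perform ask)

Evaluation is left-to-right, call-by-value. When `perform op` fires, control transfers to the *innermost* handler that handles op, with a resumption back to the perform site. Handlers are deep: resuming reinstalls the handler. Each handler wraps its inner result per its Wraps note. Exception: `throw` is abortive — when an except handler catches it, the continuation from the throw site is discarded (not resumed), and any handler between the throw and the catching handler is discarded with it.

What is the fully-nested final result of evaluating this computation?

Answer: [0]

Working:
ask @ H2 ⇒ 1
ask @ H2 ⇒ 1
H0 returns [0]
H1 returns [0]
H2 returns [0]
= [0]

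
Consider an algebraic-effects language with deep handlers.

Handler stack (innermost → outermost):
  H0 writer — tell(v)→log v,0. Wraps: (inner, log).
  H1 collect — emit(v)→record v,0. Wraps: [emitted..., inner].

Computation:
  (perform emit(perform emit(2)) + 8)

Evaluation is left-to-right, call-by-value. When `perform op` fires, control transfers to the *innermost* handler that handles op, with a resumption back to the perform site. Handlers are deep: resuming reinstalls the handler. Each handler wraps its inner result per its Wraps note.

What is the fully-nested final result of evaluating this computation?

Working:
emit(2) @ H1 ⇒ out+=2
emit(0) @ H1 ⇒ out+=0
H0 returns (8, ())
H1 returns [2, 0, (8, ())]
= [2, 0, (8, ())]

Answer: [2, 0, (8, ())]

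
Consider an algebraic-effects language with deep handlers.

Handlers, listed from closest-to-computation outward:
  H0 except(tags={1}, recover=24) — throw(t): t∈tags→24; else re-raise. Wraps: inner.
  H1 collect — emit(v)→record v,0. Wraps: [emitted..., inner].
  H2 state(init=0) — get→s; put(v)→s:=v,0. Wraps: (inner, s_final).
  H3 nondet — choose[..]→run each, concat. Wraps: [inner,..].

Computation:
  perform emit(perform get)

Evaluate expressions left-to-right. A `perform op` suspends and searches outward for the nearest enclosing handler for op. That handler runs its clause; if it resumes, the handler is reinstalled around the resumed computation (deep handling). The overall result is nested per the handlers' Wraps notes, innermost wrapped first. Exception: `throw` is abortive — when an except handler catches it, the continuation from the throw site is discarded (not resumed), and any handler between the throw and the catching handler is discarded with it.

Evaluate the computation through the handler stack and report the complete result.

Answer: [([0, 0], 0)]

Evaluation trace:
get @ H2 ⇒ 0
emit(0) @ H1 ⇒ out+=0
H0 returns 0
H1 returns [0, 0]
H2 returns ([0, 0], 0)
H3 returns [([0, 0], 0)]
= [([0, 0], 0)]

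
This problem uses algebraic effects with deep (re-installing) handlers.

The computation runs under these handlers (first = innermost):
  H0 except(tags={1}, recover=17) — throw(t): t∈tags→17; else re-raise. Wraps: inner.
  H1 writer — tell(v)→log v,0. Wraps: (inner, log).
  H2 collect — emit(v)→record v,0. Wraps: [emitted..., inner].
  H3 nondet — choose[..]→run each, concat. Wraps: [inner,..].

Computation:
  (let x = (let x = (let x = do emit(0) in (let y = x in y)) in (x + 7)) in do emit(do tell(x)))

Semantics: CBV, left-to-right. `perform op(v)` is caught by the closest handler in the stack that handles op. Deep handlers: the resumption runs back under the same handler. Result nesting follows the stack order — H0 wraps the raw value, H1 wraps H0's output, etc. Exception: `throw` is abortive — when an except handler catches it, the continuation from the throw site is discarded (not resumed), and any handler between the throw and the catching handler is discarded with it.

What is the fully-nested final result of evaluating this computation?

Answer: [[0, 0, (0, (7))]]

Evaluation trace:
emit(0) @ H2 ⇒ out+=0
tell(7) @ H1 ⇒ log+=7
emit(0) @ H2 ⇒ out+=0
H0 returns 0
H1 returns (0, (7))
H2 returns [0, 0, (0, (7))]
H3 returns [[0, 0, (0, (7))]]
= [[0, 0, (0, (7))]]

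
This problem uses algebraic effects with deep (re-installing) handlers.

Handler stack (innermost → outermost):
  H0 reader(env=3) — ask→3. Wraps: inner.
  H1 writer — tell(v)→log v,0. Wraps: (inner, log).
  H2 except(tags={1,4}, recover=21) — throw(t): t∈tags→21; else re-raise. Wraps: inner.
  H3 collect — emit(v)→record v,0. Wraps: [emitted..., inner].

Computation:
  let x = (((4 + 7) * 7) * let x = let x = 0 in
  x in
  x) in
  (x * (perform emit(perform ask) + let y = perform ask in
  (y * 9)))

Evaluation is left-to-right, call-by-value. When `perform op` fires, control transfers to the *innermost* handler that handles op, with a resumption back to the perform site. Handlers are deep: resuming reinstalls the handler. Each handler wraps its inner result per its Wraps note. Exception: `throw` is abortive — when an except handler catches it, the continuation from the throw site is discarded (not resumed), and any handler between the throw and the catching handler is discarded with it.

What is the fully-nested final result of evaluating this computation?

Answer: [3, (0, ())]

Evaluation trace:
ask @ H0 ⇒ 3
emit(3) @ H3 ⇒ out+=3
ask @ H0 ⇒ 3
H0 returns 0
H1 returns (0, ())
H2 returns (0, ())
H3 returns [3, (0, ())]
= [3, (0, ())]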